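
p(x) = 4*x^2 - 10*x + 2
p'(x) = 8*x - 10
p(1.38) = -4.18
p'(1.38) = 1.04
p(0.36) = -1.08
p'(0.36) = -7.12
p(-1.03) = 16.54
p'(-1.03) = -18.24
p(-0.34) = 5.86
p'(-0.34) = -12.72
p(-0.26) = 4.87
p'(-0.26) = -12.08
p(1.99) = -2.06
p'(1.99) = 5.92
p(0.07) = 1.32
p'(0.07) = -9.44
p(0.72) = -3.13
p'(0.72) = -4.24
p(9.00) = 236.00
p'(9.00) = 62.00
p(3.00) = 8.00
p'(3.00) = 14.00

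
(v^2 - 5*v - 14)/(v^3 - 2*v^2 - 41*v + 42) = (v + 2)/(v^2 + 5*v - 6)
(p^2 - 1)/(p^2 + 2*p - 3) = (p + 1)/(p + 3)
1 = 1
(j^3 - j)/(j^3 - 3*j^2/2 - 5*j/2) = 2*(j - 1)/(2*j - 5)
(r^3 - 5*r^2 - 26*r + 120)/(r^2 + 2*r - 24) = (r^2 - r - 30)/(r + 6)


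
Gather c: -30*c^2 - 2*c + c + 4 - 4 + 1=-30*c^2 - c + 1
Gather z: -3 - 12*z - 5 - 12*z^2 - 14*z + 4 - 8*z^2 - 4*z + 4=-20*z^2 - 30*z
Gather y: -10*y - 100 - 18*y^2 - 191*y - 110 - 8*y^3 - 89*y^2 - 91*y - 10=-8*y^3 - 107*y^2 - 292*y - 220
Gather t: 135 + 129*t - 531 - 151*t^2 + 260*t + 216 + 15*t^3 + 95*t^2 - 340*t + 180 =15*t^3 - 56*t^2 + 49*t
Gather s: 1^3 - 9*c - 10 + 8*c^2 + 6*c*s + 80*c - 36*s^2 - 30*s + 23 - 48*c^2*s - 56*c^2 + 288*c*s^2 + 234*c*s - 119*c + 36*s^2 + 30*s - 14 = -48*c^2 + 288*c*s^2 - 48*c + s*(-48*c^2 + 240*c)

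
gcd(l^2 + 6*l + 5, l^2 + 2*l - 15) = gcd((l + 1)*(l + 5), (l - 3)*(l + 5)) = l + 5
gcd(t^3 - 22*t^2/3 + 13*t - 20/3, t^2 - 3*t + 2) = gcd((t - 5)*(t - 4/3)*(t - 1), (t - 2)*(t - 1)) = t - 1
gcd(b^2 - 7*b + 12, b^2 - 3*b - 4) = b - 4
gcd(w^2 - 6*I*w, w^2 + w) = w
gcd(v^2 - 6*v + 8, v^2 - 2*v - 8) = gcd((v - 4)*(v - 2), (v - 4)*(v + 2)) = v - 4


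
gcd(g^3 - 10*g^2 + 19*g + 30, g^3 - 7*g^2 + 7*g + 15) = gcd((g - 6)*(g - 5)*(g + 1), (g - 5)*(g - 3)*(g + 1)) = g^2 - 4*g - 5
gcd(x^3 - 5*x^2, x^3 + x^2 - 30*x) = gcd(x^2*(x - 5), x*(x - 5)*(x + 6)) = x^2 - 5*x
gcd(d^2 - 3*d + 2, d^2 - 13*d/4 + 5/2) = d - 2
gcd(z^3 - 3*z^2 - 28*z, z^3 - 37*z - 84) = z^2 - 3*z - 28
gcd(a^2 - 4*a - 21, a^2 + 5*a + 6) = a + 3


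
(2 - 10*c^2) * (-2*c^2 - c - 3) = 20*c^4 + 10*c^3 + 26*c^2 - 2*c - 6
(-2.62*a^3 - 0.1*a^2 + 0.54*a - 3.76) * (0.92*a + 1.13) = -2.4104*a^4 - 3.0526*a^3 + 0.3838*a^2 - 2.849*a - 4.2488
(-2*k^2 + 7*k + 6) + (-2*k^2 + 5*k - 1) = -4*k^2 + 12*k + 5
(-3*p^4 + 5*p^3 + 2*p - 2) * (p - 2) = -3*p^5 + 11*p^4 - 10*p^3 + 2*p^2 - 6*p + 4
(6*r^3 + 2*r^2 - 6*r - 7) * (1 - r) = -6*r^4 + 4*r^3 + 8*r^2 + r - 7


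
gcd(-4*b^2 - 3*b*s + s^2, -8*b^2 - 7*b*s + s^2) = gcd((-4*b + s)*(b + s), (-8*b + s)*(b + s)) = b + s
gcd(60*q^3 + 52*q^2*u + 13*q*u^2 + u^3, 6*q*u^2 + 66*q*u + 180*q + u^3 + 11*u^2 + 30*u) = 6*q + u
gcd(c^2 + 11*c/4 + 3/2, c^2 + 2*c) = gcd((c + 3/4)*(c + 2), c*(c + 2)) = c + 2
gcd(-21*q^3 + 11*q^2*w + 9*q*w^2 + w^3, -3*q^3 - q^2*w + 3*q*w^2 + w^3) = 3*q^2 - 2*q*w - w^2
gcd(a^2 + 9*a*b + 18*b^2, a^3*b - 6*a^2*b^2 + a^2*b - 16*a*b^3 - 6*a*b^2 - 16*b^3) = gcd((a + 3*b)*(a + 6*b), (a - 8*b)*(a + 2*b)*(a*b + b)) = 1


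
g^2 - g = g*(g - 1)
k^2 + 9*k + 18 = (k + 3)*(k + 6)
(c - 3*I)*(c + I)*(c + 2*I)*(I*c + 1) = I*c^4 + c^3 + 7*I*c^2 + c + 6*I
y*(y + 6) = y^2 + 6*y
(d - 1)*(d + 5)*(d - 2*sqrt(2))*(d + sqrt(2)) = d^4 - sqrt(2)*d^3 + 4*d^3 - 9*d^2 - 4*sqrt(2)*d^2 - 16*d + 5*sqrt(2)*d + 20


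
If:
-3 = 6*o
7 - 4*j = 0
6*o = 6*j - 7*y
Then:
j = 7/4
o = -1/2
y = 27/14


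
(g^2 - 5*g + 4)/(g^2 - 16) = (g - 1)/(g + 4)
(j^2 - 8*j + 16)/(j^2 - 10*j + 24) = (j - 4)/(j - 6)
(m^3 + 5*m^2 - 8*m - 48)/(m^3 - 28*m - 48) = (m^2 + m - 12)/(m^2 - 4*m - 12)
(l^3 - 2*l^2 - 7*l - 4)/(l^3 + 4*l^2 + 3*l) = (l^2 - 3*l - 4)/(l*(l + 3))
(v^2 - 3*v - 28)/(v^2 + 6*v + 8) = (v - 7)/(v + 2)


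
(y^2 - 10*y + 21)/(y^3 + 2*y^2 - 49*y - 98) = (y - 3)/(y^2 + 9*y + 14)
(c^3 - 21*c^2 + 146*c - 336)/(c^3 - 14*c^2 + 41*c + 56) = (c - 6)/(c + 1)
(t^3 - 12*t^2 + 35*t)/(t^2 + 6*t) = (t^2 - 12*t + 35)/(t + 6)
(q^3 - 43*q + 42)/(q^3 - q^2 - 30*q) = (q^2 + 6*q - 7)/(q*(q + 5))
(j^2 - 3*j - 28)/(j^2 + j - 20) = (j^2 - 3*j - 28)/(j^2 + j - 20)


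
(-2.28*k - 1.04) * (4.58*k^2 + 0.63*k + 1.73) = -10.4424*k^3 - 6.1996*k^2 - 4.5996*k - 1.7992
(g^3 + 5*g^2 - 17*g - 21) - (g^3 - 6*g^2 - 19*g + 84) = 11*g^2 + 2*g - 105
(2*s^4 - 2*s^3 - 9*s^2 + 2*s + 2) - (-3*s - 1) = 2*s^4 - 2*s^3 - 9*s^2 + 5*s + 3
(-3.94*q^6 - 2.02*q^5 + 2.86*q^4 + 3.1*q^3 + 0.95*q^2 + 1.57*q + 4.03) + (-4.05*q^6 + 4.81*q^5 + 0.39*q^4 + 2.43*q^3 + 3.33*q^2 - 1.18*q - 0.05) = -7.99*q^6 + 2.79*q^5 + 3.25*q^4 + 5.53*q^3 + 4.28*q^2 + 0.39*q + 3.98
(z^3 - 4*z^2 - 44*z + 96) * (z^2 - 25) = z^5 - 4*z^4 - 69*z^3 + 196*z^2 + 1100*z - 2400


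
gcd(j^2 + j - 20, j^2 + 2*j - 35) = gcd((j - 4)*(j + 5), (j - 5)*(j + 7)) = 1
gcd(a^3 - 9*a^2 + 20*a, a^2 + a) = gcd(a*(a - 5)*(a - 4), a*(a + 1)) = a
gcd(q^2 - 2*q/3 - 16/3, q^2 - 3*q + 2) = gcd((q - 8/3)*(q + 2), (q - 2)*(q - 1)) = 1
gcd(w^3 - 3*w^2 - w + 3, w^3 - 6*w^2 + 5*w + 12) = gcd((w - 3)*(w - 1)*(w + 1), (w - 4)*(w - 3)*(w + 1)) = w^2 - 2*w - 3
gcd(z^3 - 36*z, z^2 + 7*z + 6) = z + 6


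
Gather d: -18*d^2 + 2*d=-18*d^2 + 2*d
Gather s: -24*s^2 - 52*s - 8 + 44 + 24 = -24*s^2 - 52*s + 60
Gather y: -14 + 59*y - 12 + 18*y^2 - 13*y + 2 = 18*y^2 + 46*y - 24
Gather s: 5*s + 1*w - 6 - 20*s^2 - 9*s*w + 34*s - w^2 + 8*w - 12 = -20*s^2 + s*(39 - 9*w) - w^2 + 9*w - 18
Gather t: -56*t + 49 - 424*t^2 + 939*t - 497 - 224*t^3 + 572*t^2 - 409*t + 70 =-224*t^3 + 148*t^2 + 474*t - 378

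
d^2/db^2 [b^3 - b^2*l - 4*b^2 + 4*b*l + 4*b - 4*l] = 6*b - 2*l - 8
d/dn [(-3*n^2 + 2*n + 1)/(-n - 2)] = 3*(n^2 + 4*n - 1)/(n^2 + 4*n + 4)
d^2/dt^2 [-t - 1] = 0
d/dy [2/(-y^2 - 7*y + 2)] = 2*(2*y + 7)/(y^2 + 7*y - 2)^2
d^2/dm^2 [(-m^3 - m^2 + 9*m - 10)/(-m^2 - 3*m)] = 6*(-m^3 + 10*m^2 + 30*m + 30)/(m^3*(m^3 + 9*m^2 + 27*m + 27))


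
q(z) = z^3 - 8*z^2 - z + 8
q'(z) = 3*z^2 - 16*z - 1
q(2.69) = -33.11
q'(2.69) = -22.33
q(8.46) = 32.46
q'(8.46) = 78.35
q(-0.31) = 7.51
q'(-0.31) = 4.25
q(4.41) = -66.23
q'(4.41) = -13.22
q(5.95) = -70.53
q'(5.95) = 10.01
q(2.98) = -39.56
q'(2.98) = -22.04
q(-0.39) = 7.11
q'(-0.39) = 5.70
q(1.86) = -15.10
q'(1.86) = -20.38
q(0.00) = 8.00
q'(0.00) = -1.00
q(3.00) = -40.00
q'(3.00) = -22.00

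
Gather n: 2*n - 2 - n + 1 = n - 1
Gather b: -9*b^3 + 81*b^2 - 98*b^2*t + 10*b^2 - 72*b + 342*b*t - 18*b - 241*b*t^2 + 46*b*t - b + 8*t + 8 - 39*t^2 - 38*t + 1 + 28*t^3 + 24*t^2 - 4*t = -9*b^3 + b^2*(91 - 98*t) + b*(-241*t^2 + 388*t - 91) + 28*t^3 - 15*t^2 - 34*t + 9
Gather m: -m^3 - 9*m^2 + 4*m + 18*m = -m^3 - 9*m^2 + 22*m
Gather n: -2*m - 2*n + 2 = -2*m - 2*n + 2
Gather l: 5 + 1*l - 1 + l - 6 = 2*l - 2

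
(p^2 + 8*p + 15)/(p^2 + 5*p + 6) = (p + 5)/(p + 2)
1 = 1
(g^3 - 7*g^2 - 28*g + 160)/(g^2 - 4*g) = g - 3 - 40/g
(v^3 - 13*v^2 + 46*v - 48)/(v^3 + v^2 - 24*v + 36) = (v - 8)/(v + 6)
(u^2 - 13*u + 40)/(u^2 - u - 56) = (u - 5)/(u + 7)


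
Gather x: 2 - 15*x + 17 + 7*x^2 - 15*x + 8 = 7*x^2 - 30*x + 27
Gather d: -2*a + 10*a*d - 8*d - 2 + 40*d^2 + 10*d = -2*a + 40*d^2 + d*(10*a + 2) - 2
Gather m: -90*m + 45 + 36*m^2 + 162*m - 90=36*m^2 + 72*m - 45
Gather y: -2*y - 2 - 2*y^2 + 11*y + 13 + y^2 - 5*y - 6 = -y^2 + 4*y + 5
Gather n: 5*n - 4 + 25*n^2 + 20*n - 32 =25*n^2 + 25*n - 36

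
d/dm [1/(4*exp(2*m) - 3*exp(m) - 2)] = (3 - 8*exp(m))*exp(m)/(-4*exp(2*m) + 3*exp(m) + 2)^2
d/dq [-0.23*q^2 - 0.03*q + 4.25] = -0.46*q - 0.03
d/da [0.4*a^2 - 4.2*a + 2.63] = 0.8*a - 4.2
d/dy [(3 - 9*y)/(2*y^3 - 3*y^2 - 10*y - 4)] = 3*(12*y^3 - 15*y^2 + 6*y + 22)/(4*y^6 - 12*y^5 - 31*y^4 + 44*y^3 + 124*y^2 + 80*y + 16)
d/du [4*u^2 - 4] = 8*u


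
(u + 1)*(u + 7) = u^2 + 8*u + 7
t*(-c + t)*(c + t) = -c^2*t + t^3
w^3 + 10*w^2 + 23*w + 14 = (w + 1)*(w + 2)*(w + 7)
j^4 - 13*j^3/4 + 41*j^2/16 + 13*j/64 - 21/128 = (j - 7/4)*(j - 3/2)*(j - 1/4)*(j + 1/4)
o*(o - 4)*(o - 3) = o^3 - 7*o^2 + 12*o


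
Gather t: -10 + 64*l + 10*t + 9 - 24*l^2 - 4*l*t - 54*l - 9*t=-24*l^2 + 10*l + t*(1 - 4*l) - 1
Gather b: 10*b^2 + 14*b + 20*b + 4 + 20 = 10*b^2 + 34*b + 24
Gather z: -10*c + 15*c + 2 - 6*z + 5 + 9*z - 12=5*c + 3*z - 5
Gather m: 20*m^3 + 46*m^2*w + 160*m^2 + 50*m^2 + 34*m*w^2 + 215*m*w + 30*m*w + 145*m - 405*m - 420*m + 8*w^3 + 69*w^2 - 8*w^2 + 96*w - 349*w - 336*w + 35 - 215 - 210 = 20*m^3 + m^2*(46*w + 210) + m*(34*w^2 + 245*w - 680) + 8*w^3 + 61*w^2 - 589*w - 390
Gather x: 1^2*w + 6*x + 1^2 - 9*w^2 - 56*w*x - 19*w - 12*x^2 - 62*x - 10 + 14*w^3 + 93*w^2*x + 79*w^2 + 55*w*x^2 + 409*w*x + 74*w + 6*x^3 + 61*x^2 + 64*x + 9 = 14*w^3 + 70*w^2 + 56*w + 6*x^3 + x^2*(55*w + 49) + x*(93*w^2 + 353*w + 8)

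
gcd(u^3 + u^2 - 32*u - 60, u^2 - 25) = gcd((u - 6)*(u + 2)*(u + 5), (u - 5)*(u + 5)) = u + 5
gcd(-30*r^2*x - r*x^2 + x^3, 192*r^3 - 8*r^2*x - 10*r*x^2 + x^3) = -6*r + x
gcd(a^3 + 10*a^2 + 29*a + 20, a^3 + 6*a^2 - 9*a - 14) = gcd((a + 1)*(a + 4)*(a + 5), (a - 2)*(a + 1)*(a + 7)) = a + 1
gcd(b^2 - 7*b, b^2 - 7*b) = b^2 - 7*b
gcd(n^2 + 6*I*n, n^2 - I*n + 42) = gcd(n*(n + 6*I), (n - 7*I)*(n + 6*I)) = n + 6*I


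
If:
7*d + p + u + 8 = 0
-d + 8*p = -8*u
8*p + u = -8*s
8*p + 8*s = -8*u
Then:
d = -64/57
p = -8/57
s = 8/57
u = 0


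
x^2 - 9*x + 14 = (x - 7)*(x - 2)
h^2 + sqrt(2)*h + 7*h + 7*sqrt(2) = (h + 7)*(h + sqrt(2))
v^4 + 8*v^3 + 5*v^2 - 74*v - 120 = (v - 3)*(v + 2)*(v + 4)*(v + 5)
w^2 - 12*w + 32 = (w - 8)*(w - 4)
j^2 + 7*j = j*(j + 7)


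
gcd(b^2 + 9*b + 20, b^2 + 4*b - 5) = b + 5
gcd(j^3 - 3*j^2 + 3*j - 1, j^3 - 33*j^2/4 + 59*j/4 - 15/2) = j - 1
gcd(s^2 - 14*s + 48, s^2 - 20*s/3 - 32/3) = s - 8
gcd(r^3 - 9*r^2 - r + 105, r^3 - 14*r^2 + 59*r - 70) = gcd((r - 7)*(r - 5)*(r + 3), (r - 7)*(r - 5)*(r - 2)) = r^2 - 12*r + 35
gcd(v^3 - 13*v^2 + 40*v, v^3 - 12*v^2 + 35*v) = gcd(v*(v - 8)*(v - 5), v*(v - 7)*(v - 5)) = v^2 - 5*v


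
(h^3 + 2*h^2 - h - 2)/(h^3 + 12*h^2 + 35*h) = (h^3 + 2*h^2 - h - 2)/(h*(h^2 + 12*h + 35))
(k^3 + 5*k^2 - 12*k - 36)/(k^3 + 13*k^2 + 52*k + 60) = (k - 3)/(k + 5)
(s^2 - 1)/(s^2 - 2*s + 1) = (s + 1)/(s - 1)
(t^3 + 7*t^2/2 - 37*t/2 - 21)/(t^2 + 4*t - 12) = (2*t^2 - 5*t - 7)/(2*(t - 2))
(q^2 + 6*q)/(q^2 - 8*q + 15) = q*(q + 6)/(q^2 - 8*q + 15)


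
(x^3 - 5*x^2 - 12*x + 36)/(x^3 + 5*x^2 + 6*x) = (x^2 - 8*x + 12)/(x*(x + 2))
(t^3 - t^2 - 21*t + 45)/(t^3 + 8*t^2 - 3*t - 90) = (t - 3)/(t + 6)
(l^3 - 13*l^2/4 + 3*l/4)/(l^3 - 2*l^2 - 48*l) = (-4*l^2 + 13*l - 3)/(4*(-l^2 + 2*l + 48))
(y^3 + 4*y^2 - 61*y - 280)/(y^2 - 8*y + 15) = (y^3 + 4*y^2 - 61*y - 280)/(y^2 - 8*y + 15)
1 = 1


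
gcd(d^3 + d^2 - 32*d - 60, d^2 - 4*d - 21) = 1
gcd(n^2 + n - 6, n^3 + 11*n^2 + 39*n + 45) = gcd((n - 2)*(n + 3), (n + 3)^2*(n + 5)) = n + 3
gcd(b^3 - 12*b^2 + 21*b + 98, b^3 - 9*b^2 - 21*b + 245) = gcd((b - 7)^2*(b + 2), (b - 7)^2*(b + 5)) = b^2 - 14*b + 49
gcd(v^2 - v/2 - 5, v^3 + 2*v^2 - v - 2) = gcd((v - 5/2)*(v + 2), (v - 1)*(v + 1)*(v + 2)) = v + 2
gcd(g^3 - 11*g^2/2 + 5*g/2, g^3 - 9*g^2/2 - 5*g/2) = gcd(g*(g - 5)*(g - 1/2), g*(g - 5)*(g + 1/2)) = g^2 - 5*g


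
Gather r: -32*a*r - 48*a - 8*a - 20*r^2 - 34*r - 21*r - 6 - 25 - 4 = -56*a - 20*r^2 + r*(-32*a - 55) - 35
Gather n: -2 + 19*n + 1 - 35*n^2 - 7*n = -35*n^2 + 12*n - 1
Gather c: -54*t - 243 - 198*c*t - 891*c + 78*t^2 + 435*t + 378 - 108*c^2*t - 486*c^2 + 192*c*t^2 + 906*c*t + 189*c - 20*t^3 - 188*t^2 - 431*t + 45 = c^2*(-108*t - 486) + c*(192*t^2 + 708*t - 702) - 20*t^3 - 110*t^2 - 50*t + 180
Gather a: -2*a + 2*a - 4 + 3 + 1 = 0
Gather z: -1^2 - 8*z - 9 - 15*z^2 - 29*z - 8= -15*z^2 - 37*z - 18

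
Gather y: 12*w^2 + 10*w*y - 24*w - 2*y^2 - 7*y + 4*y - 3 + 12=12*w^2 - 24*w - 2*y^2 + y*(10*w - 3) + 9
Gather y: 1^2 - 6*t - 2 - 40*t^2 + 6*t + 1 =-40*t^2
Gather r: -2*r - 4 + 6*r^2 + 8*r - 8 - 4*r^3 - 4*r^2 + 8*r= -4*r^3 + 2*r^2 + 14*r - 12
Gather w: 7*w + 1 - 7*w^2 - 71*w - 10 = -7*w^2 - 64*w - 9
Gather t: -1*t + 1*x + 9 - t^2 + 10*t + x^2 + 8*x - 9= -t^2 + 9*t + x^2 + 9*x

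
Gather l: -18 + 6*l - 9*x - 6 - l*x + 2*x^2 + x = l*(6 - x) + 2*x^2 - 8*x - 24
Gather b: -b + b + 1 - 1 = 0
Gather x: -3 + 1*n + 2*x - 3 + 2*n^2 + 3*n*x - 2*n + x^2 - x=2*n^2 - n + x^2 + x*(3*n + 1) - 6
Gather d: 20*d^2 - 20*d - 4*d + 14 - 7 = 20*d^2 - 24*d + 7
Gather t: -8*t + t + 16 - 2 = 14 - 7*t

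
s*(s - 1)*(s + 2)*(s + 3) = s^4 + 4*s^3 + s^2 - 6*s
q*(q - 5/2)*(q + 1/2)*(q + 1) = q^4 - q^3 - 13*q^2/4 - 5*q/4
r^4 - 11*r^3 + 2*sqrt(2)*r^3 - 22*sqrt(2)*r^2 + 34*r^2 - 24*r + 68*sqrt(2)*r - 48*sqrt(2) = (r - 6)*(r - 4)*(r - 1)*(r + 2*sqrt(2))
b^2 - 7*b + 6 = (b - 6)*(b - 1)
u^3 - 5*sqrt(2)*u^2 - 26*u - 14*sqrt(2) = (u - 7*sqrt(2))*(u + sqrt(2))^2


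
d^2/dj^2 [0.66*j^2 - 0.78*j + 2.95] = 1.32000000000000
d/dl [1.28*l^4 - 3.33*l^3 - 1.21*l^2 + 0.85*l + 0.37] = 5.12*l^3 - 9.99*l^2 - 2.42*l + 0.85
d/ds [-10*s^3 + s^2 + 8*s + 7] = -30*s^2 + 2*s + 8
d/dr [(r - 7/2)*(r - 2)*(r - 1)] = 3*r^2 - 13*r + 25/2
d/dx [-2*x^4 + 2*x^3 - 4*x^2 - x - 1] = -8*x^3 + 6*x^2 - 8*x - 1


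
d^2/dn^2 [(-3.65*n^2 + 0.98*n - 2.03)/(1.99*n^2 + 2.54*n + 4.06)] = (-1.4210854715202e-14*n^4 + 44.660376*n^3 + 128.704842*n^2 - 109.0719*n - 133.933716)/(7.880599*n^6 + 30.175962*n^5 + 86.75007*n^4 + 139.51712*n^3 + 176.98758*n^2 + 125.605032*n + 66.923416)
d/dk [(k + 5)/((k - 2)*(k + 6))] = (-k^2 - 10*k - 32)/(k^4 + 8*k^3 - 8*k^2 - 96*k + 144)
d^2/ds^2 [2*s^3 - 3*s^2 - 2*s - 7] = 12*s - 6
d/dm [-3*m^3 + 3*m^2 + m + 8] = -9*m^2 + 6*m + 1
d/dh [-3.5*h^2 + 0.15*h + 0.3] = 0.15 - 7.0*h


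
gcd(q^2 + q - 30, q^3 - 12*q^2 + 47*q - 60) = q - 5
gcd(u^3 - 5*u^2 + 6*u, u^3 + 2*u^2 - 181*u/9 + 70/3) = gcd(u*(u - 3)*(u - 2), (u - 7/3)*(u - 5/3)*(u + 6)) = 1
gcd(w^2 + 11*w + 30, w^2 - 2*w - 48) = w + 6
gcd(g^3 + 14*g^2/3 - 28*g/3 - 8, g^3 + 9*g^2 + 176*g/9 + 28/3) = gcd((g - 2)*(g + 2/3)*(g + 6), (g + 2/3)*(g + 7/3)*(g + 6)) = g^2 + 20*g/3 + 4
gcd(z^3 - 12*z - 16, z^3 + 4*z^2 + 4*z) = z^2 + 4*z + 4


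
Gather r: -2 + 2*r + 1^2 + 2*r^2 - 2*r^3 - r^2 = -2*r^3 + r^2 + 2*r - 1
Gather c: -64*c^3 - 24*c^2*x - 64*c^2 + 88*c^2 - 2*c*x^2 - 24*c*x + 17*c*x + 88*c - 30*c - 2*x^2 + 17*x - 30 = -64*c^3 + c^2*(24 - 24*x) + c*(-2*x^2 - 7*x + 58) - 2*x^2 + 17*x - 30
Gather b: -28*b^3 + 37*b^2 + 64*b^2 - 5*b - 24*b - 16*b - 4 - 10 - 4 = -28*b^3 + 101*b^2 - 45*b - 18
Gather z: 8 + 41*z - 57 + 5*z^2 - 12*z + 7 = 5*z^2 + 29*z - 42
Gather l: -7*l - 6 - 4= -7*l - 10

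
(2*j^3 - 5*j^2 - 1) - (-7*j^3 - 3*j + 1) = 9*j^3 - 5*j^2 + 3*j - 2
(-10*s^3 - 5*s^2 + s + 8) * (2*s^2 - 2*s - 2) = -20*s^5 + 10*s^4 + 32*s^3 + 24*s^2 - 18*s - 16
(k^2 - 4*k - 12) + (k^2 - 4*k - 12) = 2*k^2 - 8*k - 24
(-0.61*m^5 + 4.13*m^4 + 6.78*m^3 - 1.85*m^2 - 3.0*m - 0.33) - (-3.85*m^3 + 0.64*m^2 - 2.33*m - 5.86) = -0.61*m^5 + 4.13*m^4 + 10.63*m^3 - 2.49*m^2 - 0.67*m + 5.53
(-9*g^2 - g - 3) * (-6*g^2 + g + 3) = 54*g^4 - 3*g^3 - 10*g^2 - 6*g - 9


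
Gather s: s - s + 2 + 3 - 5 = 0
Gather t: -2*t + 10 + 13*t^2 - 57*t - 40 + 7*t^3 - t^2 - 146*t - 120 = 7*t^3 + 12*t^2 - 205*t - 150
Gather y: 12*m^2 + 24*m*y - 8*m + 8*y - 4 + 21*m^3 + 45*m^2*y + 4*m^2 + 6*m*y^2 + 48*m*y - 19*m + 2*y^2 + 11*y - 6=21*m^3 + 16*m^2 - 27*m + y^2*(6*m + 2) + y*(45*m^2 + 72*m + 19) - 10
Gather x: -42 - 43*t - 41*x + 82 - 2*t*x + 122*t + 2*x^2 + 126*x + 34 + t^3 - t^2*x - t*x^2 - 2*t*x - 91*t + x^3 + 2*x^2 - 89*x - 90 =t^3 - 12*t + x^3 + x^2*(4 - t) + x*(-t^2 - 4*t - 4) - 16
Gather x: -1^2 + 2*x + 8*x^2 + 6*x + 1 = 8*x^2 + 8*x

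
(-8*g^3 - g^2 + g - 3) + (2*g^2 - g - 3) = -8*g^3 + g^2 - 6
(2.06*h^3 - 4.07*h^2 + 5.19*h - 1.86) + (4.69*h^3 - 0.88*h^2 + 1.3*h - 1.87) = 6.75*h^3 - 4.95*h^2 + 6.49*h - 3.73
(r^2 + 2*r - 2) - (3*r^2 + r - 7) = -2*r^2 + r + 5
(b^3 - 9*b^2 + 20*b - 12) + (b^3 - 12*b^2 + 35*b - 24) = 2*b^3 - 21*b^2 + 55*b - 36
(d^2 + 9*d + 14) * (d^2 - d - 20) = d^4 + 8*d^3 - 15*d^2 - 194*d - 280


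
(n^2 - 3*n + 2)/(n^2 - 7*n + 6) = (n - 2)/(n - 6)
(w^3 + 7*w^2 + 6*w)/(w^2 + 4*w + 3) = w*(w + 6)/(w + 3)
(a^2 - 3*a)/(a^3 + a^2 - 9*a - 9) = a/(a^2 + 4*a + 3)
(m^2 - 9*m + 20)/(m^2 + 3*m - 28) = (m - 5)/(m + 7)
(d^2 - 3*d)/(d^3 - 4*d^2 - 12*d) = (3 - d)/(-d^2 + 4*d + 12)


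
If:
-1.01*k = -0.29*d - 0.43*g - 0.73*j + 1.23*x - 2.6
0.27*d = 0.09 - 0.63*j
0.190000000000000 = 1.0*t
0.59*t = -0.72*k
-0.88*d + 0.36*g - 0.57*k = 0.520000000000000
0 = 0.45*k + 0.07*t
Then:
No Solution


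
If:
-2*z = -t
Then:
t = 2*z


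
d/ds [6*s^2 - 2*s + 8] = 12*s - 2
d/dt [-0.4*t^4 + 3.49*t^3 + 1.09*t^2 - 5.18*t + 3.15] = -1.6*t^3 + 10.47*t^2 + 2.18*t - 5.18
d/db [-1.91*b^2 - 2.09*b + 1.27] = -3.82*b - 2.09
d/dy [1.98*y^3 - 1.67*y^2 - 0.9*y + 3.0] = 5.94*y^2 - 3.34*y - 0.9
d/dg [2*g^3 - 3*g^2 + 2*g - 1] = 6*g^2 - 6*g + 2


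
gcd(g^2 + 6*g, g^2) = g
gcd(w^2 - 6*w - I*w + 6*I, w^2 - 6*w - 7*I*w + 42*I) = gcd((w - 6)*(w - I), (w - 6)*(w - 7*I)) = w - 6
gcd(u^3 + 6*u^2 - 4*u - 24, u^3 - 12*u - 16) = u + 2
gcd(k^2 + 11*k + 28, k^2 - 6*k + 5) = 1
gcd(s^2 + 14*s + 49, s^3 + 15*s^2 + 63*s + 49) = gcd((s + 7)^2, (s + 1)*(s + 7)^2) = s^2 + 14*s + 49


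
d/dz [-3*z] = -3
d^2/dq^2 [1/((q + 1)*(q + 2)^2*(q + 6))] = 2*(10*q^4 + 125*q^3 + 528*q^2 + 836*q + 448)/(q^10 + 29*q^9 + 357*q^8 + 2451*q^7 + 10398*q^6 + 28572*q^5 + 51704*q^4 + 61072*q^3 + 45216*q^2 + 19008*q + 3456)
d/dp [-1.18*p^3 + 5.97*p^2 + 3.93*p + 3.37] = -3.54*p^2 + 11.94*p + 3.93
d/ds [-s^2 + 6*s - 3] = 6 - 2*s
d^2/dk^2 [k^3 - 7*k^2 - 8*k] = 6*k - 14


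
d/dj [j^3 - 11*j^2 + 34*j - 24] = 3*j^2 - 22*j + 34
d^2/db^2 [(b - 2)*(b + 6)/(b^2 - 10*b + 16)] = 28/(b^3 - 24*b^2 + 192*b - 512)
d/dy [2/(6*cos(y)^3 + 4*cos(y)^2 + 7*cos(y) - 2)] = 2*(18*cos(y)^2 + 8*cos(y) + 7)*sin(y)/(6*cos(y)^3 + 4*cos(y)^2 + 7*cos(y) - 2)^2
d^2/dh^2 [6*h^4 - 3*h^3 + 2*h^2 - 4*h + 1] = 72*h^2 - 18*h + 4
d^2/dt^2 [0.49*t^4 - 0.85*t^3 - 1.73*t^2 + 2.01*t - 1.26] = 5.88*t^2 - 5.1*t - 3.46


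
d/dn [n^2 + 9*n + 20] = 2*n + 9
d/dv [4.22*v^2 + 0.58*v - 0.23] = 8.44*v + 0.58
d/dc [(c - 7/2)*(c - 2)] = 2*c - 11/2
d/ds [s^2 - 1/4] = 2*s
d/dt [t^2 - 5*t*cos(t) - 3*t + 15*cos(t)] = 5*t*sin(t) + 2*t - 15*sin(t) - 5*cos(t) - 3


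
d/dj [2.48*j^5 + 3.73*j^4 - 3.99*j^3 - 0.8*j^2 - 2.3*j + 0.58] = 12.4*j^4 + 14.92*j^3 - 11.97*j^2 - 1.6*j - 2.3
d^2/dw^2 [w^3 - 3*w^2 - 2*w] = 6*w - 6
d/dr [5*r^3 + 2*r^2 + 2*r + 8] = 15*r^2 + 4*r + 2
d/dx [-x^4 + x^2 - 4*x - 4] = -4*x^3 + 2*x - 4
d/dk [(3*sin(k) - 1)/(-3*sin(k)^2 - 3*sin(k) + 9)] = (3*sin(k)^2 - 2*sin(k) + 8)*cos(k)/(3*(sin(k)^2 + sin(k) - 3)^2)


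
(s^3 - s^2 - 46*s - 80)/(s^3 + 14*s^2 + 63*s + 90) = (s^2 - 6*s - 16)/(s^2 + 9*s + 18)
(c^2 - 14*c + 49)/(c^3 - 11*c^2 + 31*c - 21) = (c - 7)/(c^2 - 4*c + 3)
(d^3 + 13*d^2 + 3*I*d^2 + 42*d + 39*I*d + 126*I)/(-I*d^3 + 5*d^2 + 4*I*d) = (I*d^3 + d^2*(-3 + 13*I) + 3*d*(-13 + 14*I) - 126)/(d*(d^2 + 5*I*d - 4))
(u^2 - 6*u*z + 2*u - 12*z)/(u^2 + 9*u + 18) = (u^2 - 6*u*z + 2*u - 12*z)/(u^2 + 9*u + 18)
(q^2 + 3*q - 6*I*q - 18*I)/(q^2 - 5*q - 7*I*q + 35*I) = (q^2 + q*(3 - 6*I) - 18*I)/(q^2 + q*(-5 - 7*I) + 35*I)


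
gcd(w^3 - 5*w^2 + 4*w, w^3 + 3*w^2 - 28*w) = w^2 - 4*w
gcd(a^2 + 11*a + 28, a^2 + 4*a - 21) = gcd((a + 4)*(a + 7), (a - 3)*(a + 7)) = a + 7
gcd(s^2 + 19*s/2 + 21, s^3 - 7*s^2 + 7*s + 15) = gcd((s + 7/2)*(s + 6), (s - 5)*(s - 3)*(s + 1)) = 1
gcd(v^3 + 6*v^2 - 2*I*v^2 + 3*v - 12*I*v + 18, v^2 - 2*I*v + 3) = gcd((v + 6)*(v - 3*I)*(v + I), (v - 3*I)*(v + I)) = v^2 - 2*I*v + 3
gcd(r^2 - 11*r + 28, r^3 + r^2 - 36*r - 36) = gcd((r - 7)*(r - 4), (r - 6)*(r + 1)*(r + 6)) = 1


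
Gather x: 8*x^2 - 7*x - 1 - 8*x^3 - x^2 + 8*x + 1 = -8*x^3 + 7*x^2 + x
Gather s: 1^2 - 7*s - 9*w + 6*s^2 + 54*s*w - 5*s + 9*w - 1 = 6*s^2 + s*(54*w - 12)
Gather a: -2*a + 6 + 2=8 - 2*a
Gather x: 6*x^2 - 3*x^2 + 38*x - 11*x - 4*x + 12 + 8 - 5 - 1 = 3*x^2 + 23*x + 14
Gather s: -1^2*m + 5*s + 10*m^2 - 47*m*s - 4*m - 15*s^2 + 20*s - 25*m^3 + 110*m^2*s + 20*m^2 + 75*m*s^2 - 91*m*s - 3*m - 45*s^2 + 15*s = -25*m^3 + 30*m^2 - 8*m + s^2*(75*m - 60) + s*(110*m^2 - 138*m + 40)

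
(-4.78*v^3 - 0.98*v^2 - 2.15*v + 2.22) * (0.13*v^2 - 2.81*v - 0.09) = -0.6214*v^5 + 13.3044*v^4 + 2.9045*v^3 + 6.4183*v^2 - 6.0447*v - 0.1998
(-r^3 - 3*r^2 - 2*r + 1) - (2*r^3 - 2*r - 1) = -3*r^3 - 3*r^2 + 2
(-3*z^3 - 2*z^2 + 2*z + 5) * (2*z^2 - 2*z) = -6*z^5 + 2*z^4 + 8*z^3 + 6*z^2 - 10*z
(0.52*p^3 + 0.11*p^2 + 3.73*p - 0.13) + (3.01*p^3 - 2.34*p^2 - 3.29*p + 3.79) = 3.53*p^3 - 2.23*p^2 + 0.44*p + 3.66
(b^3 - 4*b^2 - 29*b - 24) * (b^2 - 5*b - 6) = b^5 - 9*b^4 - 15*b^3 + 145*b^2 + 294*b + 144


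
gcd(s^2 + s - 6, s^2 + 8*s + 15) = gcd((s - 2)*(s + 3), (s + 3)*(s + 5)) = s + 3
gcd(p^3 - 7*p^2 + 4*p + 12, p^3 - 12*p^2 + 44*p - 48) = p^2 - 8*p + 12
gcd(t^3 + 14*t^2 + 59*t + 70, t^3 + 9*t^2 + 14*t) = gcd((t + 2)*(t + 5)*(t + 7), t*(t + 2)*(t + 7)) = t^2 + 9*t + 14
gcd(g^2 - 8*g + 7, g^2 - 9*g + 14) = g - 7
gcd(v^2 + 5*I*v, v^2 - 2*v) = v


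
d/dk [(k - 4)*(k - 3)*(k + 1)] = 3*k^2 - 12*k + 5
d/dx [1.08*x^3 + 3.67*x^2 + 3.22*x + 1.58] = 3.24*x^2 + 7.34*x + 3.22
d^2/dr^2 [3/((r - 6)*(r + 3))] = 6*((r - 6)^2 + (r - 6)*(r + 3) + (r + 3)^2)/((r - 6)^3*(r + 3)^3)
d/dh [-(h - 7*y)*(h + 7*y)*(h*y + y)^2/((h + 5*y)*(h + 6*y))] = y^2*(h + 1)*((h + 1)*(h - 7*y)*(h + 5*y)*(h + 7*y) + (h + 1)*(h - 7*y)*(h + 6*y)*(h + 7*y) + (h + 5*y)*(h + 6*y)*((-h + 7*y)*(h + 1) - (h + 1)*(h + 7*y) - 2*(h - 7*y)*(h + 7*y)))/((h + 5*y)^2*(h + 6*y)^2)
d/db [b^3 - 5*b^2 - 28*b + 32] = 3*b^2 - 10*b - 28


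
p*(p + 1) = p^2 + p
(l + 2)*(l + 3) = l^2 + 5*l + 6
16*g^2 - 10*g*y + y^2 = (-8*g + y)*(-2*g + y)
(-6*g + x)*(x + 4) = -6*g*x - 24*g + x^2 + 4*x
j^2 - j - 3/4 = (j - 3/2)*(j + 1/2)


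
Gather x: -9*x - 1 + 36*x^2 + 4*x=36*x^2 - 5*x - 1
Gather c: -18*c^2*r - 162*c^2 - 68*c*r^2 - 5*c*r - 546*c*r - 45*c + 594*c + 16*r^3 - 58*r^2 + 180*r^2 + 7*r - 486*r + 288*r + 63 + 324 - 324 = c^2*(-18*r - 162) + c*(-68*r^2 - 551*r + 549) + 16*r^3 + 122*r^2 - 191*r + 63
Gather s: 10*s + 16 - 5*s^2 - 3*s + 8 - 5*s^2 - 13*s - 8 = -10*s^2 - 6*s + 16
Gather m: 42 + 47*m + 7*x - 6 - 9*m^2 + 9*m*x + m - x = -9*m^2 + m*(9*x + 48) + 6*x + 36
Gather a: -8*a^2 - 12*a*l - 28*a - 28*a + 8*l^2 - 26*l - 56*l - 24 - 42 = -8*a^2 + a*(-12*l - 56) + 8*l^2 - 82*l - 66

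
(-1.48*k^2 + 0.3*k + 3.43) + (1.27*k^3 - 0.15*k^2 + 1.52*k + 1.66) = 1.27*k^3 - 1.63*k^2 + 1.82*k + 5.09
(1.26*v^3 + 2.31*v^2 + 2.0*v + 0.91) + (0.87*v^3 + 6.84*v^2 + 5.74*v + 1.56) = 2.13*v^3 + 9.15*v^2 + 7.74*v + 2.47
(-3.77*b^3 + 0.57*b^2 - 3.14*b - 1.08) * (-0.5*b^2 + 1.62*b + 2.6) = 1.885*b^5 - 6.3924*b^4 - 7.3086*b^3 - 3.0648*b^2 - 9.9136*b - 2.808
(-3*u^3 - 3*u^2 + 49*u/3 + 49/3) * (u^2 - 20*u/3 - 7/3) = -3*u^5 + 17*u^4 + 130*u^3/3 - 770*u^2/9 - 147*u - 343/9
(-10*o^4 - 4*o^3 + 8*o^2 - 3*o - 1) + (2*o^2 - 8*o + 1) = -10*o^4 - 4*o^3 + 10*o^2 - 11*o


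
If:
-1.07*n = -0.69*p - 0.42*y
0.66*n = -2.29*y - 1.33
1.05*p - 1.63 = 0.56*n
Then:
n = 1.01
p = 2.09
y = -0.87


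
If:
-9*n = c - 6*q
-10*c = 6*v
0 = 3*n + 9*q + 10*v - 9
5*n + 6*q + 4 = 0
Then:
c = -1152/1373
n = -310/1373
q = -657/1373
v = 1920/1373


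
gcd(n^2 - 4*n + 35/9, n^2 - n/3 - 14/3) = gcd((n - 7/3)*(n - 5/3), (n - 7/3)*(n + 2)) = n - 7/3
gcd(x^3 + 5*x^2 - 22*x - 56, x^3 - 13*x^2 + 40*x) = 1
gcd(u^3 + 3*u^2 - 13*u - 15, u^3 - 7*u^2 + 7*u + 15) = u^2 - 2*u - 3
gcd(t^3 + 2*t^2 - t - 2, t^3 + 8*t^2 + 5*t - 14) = t^2 + t - 2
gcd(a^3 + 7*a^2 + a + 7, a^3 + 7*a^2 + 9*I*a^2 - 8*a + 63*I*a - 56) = a^2 + a*(7 + I) + 7*I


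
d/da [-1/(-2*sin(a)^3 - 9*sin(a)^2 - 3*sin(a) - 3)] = 3*(-6*sin(a) + cos(2*a) - 2)*cos(a)/(2*sin(a)^3 + 9*sin(a)^2 + 3*sin(a) + 3)^2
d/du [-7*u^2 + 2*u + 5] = 2 - 14*u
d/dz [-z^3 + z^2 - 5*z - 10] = -3*z^2 + 2*z - 5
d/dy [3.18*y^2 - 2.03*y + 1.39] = 6.36*y - 2.03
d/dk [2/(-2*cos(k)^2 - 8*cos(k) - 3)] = -8*(cos(k) + 2)*sin(k)/(8*cos(k) + cos(2*k) + 4)^2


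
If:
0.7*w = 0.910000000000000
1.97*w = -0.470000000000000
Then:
No Solution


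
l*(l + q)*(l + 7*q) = l^3 + 8*l^2*q + 7*l*q^2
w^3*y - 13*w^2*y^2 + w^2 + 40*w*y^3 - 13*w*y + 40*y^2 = (w - 8*y)*(w - 5*y)*(w*y + 1)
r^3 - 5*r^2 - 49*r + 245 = (r - 7)*(r - 5)*(r + 7)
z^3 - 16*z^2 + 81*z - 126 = (z - 7)*(z - 6)*(z - 3)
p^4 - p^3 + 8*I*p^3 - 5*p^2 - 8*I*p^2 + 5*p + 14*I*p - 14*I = (p - 1)*(p - I)*(p + 2*I)*(p + 7*I)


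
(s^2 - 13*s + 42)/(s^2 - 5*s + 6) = (s^2 - 13*s + 42)/(s^2 - 5*s + 6)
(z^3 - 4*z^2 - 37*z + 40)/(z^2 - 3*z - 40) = z - 1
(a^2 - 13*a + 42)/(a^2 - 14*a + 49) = (a - 6)/(a - 7)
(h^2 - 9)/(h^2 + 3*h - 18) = (h + 3)/(h + 6)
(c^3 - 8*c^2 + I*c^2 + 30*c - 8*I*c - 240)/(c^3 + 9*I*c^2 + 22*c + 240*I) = (c - 8)/(c + 8*I)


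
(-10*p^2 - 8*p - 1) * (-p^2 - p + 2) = 10*p^4 + 18*p^3 - 11*p^2 - 15*p - 2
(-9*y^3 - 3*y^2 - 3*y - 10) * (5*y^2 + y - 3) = -45*y^5 - 24*y^4 + 9*y^3 - 44*y^2 - y + 30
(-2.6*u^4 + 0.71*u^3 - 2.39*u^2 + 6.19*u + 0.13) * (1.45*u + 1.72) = -3.77*u^5 - 3.4425*u^4 - 2.2443*u^3 + 4.8647*u^2 + 10.8353*u + 0.2236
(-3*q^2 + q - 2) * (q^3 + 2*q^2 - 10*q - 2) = -3*q^5 - 5*q^4 + 30*q^3 - 8*q^2 + 18*q + 4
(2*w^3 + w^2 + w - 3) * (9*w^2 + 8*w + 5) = 18*w^5 + 25*w^4 + 27*w^3 - 14*w^2 - 19*w - 15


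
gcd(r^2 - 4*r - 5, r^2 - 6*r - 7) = r + 1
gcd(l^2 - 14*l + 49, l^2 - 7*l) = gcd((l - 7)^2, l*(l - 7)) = l - 7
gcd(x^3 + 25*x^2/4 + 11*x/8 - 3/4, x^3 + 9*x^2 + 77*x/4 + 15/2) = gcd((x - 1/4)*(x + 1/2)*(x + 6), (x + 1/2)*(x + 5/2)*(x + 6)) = x^2 + 13*x/2 + 3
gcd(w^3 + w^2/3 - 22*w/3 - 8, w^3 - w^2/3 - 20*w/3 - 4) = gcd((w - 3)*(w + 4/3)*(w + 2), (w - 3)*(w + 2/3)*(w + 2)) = w^2 - w - 6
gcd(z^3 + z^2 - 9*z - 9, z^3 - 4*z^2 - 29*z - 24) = z^2 + 4*z + 3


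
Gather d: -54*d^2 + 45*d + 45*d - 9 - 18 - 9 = -54*d^2 + 90*d - 36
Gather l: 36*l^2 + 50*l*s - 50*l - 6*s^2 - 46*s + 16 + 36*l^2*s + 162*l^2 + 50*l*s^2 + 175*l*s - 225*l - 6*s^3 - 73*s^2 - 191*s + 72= l^2*(36*s + 198) + l*(50*s^2 + 225*s - 275) - 6*s^3 - 79*s^2 - 237*s + 88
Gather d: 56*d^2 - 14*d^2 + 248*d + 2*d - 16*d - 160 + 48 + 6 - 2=42*d^2 + 234*d - 108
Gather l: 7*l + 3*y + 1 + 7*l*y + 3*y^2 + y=l*(7*y + 7) + 3*y^2 + 4*y + 1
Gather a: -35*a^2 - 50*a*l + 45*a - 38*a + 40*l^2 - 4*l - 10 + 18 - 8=-35*a^2 + a*(7 - 50*l) + 40*l^2 - 4*l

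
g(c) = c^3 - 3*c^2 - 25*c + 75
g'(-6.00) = 119.00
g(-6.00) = -99.00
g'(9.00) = 164.00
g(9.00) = 336.00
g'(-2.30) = 4.67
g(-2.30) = 104.46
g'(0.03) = -25.18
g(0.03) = 74.25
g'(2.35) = -22.53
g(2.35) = 12.66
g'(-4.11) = 50.34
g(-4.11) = 57.65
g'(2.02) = -24.88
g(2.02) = 20.50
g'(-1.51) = -9.10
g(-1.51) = 102.47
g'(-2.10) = 0.83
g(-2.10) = 105.01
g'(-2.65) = 11.97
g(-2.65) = 101.57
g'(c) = 3*c^2 - 6*c - 25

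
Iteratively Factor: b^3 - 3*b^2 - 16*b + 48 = (b + 4)*(b^2 - 7*b + 12) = (b - 3)*(b + 4)*(b - 4)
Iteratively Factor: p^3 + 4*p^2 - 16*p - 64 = (p - 4)*(p^2 + 8*p + 16) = (p - 4)*(p + 4)*(p + 4)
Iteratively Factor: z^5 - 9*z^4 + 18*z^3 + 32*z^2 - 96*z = (z - 3)*(z^4 - 6*z^3 + 32*z) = (z - 3)*(z + 2)*(z^3 - 8*z^2 + 16*z) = (z - 4)*(z - 3)*(z + 2)*(z^2 - 4*z) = z*(z - 4)*(z - 3)*(z + 2)*(z - 4)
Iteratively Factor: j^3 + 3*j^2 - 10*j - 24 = (j + 4)*(j^2 - j - 6) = (j + 2)*(j + 4)*(j - 3)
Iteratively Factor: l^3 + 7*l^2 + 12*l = (l)*(l^2 + 7*l + 12) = l*(l + 3)*(l + 4)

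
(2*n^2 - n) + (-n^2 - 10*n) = n^2 - 11*n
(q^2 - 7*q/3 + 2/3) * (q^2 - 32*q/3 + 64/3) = q^4 - 13*q^3 + 422*q^2/9 - 512*q/9 + 128/9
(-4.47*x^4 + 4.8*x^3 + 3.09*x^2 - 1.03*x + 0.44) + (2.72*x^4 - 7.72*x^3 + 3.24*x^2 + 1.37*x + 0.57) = -1.75*x^4 - 2.92*x^3 + 6.33*x^2 + 0.34*x + 1.01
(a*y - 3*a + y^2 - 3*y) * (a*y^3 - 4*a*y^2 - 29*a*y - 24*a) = a^2*y^4 - 7*a^2*y^3 - 17*a^2*y^2 + 63*a^2*y + 72*a^2 + a*y^5 - 7*a*y^4 - 17*a*y^3 + 63*a*y^2 + 72*a*y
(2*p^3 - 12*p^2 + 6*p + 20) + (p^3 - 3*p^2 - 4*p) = 3*p^3 - 15*p^2 + 2*p + 20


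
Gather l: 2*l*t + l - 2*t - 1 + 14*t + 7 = l*(2*t + 1) + 12*t + 6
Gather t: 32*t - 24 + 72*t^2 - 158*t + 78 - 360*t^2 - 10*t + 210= -288*t^2 - 136*t + 264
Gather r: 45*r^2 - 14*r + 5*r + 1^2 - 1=45*r^2 - 9*r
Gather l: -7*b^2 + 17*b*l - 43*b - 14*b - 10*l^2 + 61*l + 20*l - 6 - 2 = -7*b^2 - 57*b - 10*l^2 + l*(17*b + 81) - 8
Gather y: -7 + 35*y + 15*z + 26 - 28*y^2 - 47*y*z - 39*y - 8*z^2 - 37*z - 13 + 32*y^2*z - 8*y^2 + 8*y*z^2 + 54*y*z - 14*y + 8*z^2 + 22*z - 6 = y^2*(32*z - 36) + y*(8*z^2 + 7*z - 18)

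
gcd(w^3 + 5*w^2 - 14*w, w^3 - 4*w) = w^2 - 2*w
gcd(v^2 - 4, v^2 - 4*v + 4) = v - 2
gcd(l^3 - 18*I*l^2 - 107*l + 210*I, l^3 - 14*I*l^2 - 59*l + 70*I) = l^2 - 12*I*l - 35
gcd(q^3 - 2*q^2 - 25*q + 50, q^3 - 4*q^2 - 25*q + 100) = q^2 - 25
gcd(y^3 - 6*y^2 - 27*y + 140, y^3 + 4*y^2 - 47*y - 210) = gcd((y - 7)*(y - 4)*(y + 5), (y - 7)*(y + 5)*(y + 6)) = y^2 - 2*y - 35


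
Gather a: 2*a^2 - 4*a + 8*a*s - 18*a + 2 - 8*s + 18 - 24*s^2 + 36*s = 2*a^2 + a*(8*s - 22) - 24*s^2 + 28*s + 20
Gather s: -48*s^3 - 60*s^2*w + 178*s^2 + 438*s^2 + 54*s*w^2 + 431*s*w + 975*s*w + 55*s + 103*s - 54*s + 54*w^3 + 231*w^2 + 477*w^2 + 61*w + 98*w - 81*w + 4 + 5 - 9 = -48*s^3 + s^2*(616 - 60*w) + s*(54*w^2 + 1406*w + 104) + 54*w^3 + 708*w^2 + 78*w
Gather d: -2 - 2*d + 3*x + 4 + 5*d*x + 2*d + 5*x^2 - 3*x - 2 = 5*d*x + 5*x^2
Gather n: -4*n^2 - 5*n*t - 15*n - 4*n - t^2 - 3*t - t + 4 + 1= -4*n^2 + n*(-5*t - 19) - t^2 - 4*t + 5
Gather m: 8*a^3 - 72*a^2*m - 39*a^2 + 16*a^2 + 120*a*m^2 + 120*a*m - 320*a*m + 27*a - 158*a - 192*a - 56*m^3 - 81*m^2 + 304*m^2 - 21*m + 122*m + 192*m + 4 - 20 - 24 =8*a^3 - 23*a^2 - 323*a - 56*m^3 + m^2*(120*a + 223) + m*(-72*a^2 - 200*a + 293) - 40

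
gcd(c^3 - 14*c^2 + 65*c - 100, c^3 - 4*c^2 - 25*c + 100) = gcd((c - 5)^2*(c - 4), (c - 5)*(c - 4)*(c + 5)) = c^2 - 9*c + 20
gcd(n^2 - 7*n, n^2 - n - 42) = n - 7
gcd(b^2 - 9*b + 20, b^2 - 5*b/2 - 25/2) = b - 5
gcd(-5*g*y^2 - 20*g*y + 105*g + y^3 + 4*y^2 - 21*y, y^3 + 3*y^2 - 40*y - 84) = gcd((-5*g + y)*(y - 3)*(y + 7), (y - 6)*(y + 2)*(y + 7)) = y + 7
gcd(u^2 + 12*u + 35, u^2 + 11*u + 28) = u + 7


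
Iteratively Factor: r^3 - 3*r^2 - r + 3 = (r - 3)*(r^2 - 1) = (r - 3)*(r + 1)*(r - 1)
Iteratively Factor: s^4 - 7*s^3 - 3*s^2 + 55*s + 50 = (s + 1)*(s^3 - 8*s^2 + 5*s + 50) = (s + 1)*(s + 2)*(s^2 - 10*s + 25) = (s - 5)*(s + 1)*(s + 2)*(s - 5)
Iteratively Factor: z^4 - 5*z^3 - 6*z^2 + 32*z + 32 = (z + 1)*(z^3 - 6*z^2 + 32) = (z - 4)*(z + 1)*(z^2 - 2*z - 8) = (z - 4)*(z + 1)*(z + 2)*(z - 4)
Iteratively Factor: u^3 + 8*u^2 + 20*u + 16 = (u + 4)*(u^2 + 4*u + 4) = (u + 2)*(u + 4)*(u + 2)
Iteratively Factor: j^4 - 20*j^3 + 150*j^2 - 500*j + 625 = (j - 5)*(j^3 - 15*j^2 + 75*j - 125) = (j - 5)^2*(j^2 - 10*j + 25) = (j - 5)^3*(j - 5)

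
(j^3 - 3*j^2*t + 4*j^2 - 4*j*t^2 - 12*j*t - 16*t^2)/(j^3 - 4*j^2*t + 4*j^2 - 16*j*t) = (j + t)/j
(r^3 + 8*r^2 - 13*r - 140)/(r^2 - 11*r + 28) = (r^2 + 12*r + 35)/(r - 7)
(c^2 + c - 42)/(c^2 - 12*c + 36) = (c + 7)/(c - 6)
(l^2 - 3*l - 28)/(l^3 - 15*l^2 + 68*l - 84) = (l + 4)/(l^2 - 8*l + 12)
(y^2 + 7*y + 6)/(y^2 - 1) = (y + 6)/(y - 1)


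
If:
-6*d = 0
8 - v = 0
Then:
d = 0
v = 8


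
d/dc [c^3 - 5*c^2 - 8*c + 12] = 3*c^2 - 10*c - 8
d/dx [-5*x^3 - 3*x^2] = 3*x*(-5*x - 2)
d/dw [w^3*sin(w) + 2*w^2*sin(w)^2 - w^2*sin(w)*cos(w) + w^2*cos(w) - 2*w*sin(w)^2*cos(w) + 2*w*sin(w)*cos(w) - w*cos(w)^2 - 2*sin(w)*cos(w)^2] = w^3*cos(w) + 2*w^2*sin(w) + 2*w^2*sin(2*w) - w^2*cos(2*w) + w*sin(w)/2 - 3*w*sin(3*w)/2 + 2*w*cos(w) + 2*w + sin(2*w) - cos(w) - cos(2*w)/2 - cos(3*w) - 1/2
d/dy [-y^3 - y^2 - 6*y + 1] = -3*y^2 - 2*y - 6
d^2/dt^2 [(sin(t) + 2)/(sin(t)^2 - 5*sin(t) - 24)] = (sin(t)^5 + 13*sin(t)^4 + 112*sin(t)^3 + 110*sin(t)^2 + 252*sin(t) + 44)/(-sin(t)^2 + 5*sin(t) + 24)^3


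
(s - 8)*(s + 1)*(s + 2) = s^3 - 5*s^2 - 22*s - 16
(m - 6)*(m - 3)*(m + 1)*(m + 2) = m^4 - 6*m^3 - 7*m^2 + 36*m + 36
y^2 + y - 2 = (y - 1)*(y + 2)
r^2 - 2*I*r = r*(r - 2*I)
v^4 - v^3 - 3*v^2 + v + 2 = (v - 2)*(v - 1)*(v + 1)^2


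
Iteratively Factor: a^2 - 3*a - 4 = (a + 1)*(a - 4)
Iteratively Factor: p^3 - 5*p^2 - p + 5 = (p + 1)*(p^2 - 6*p + 5) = (p - 1)*(p + 1)*(p - 5)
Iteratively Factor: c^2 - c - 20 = (c + 4)*(c - 5)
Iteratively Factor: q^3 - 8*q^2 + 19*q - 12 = (q - 4)*(q^2 - 4*q + 3) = (q - 4)*(q - 3)*(q - 1)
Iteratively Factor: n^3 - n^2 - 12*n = (n + 3)*(n^2 - 4*n) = (n - 4)*(n + 3)*(n)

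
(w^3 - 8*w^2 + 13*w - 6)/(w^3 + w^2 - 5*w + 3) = (w - 6)/(w + 3)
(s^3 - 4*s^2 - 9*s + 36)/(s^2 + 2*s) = (s^3 - 4*s^2 - 9*s + 36)/(s*(s + 2))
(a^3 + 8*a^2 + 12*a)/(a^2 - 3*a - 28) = a*(a^2 + 8*a + 12)/(a^2 - 3*a - 28)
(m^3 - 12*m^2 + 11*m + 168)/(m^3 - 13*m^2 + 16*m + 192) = (m - 7)/(m - 8)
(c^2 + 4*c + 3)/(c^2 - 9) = (c + 1)/(c - 3)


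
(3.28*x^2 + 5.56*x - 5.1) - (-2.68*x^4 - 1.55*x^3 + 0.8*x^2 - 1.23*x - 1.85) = 2.68*x^4 + 1.55*x^3 + 2.48*x^2 + 6.79*x - 3.25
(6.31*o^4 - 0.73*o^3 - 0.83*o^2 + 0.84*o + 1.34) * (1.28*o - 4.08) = 8.0768*o^5 - 26.6792*o^4 + 1.916*o^3 + 4.4616*o^2 - 1.712*o - 5.4672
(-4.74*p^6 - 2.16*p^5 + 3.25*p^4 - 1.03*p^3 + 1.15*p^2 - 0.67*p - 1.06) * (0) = 0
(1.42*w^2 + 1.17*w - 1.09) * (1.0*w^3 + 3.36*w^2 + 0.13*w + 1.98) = 1.42*w^5 + 5.9412*w^4 + 3.0258*w^3 - 0.698700000000001*w^2 + 2.1749*w - 2.1582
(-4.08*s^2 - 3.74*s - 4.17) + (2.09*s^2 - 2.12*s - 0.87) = -1.99*s^2 - 5.86*s - 5.04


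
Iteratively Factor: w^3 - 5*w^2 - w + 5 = (w + 1)*(w^2 - 6*w + 5) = (w - 5)*(w + 1)*(w - 1)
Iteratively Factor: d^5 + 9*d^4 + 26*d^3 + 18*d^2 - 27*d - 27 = (d + 3)*(d^4 + 6*d^3 + 8*d^2 - 6*d - 9) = (d + 1)*(d + 3)*(d^3 + 5*d^2 + 3*d - 9) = (d - 1)*(d + 1)*(d + 3)*(d^2 + 6*d + 9) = (d - 1)*(d + 1)*(d + 3)^2*(d + 3)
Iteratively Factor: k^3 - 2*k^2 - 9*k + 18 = (k - 3)*(k^2 + k - 6) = (k - 3)*(k - 2)*(k + 3)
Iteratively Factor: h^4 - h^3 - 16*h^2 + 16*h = (h - 1)*(h^3 - 16*h) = (h - 1)*(h + 4)*(h^2 - 4*h) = (h - 4)*(h - 1)*(h + 4)*(h)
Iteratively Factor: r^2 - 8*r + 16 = (r - 4)*(r - 4)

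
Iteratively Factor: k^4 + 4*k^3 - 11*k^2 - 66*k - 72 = (k - 4)*(k^3 + 8*k^2 + 21*k + 18) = (k - 4)*(k + 3)*(k^2 + 5*k + 6) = (k - 4)*(k + 2)*(k + 3)*(k + 3)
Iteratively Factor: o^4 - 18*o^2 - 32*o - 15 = (o - 5)*(o^3 + 5*o^2 + 7*o + 3) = (o - 5)*(o + 3)*(o^2 + 2*o + 1) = (o - 5)*(o + 1)*(o + 3)*(o + 1)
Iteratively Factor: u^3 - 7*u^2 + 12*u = (u - 3)*(u^2 - 4*u) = (u - 4)*(u - 3)*(u)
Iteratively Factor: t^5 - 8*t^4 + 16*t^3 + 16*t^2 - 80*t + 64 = (t - 2)*(t^4 - 6*t^3 + 4*t^2 + 24*t - 32) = (t - 2)^2*(t^3 - 4*t^2 - 4*t + 16) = (t - 2)^2*(t + 2)*(t^2 - 6*t + 8) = (t - 4)*(t - 2)^2*(t + 2)*(t - 2)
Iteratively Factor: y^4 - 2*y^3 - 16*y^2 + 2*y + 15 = (y - 1)*(y^3 - y^2 - 17*y - 15) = (y - 5)*(y - 1)*(y^2 + 4*y + 3) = (y - 5)*(y - 1)*(y + 3)*(y + 1)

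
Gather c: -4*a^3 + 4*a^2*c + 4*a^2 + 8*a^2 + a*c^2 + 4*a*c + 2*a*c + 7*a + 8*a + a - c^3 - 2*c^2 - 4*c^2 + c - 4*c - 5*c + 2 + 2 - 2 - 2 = -4*a^3 + 12*a^2 + 16*a - c^3 + c^2*(a - 6) + c*(4*a^2 + 6*a - 8)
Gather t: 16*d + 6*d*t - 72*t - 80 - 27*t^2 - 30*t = 16*d - 27*t^2 + t*(6*d - 102) - 80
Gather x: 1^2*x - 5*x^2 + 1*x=-5*x^2 + 2*x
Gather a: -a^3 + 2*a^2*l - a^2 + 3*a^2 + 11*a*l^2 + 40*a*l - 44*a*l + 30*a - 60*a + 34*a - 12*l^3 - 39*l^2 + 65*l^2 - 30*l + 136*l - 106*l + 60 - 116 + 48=-a^3 + a^2*(2*l + 2) + a*(11*l^2 - 4*l + 4) - 12*l^3 + 26*l^2 - 8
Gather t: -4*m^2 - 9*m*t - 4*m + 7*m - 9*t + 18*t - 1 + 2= -4*m^2 + 3*m + t*(9 - 9*m) + 1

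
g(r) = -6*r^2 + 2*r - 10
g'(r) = 2 - 12*r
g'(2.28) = -25.36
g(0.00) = -10.00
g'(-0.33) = 5.96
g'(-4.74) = 58.88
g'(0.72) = -6.64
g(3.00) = -58.00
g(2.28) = -36.63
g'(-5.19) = 64.28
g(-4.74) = -154.29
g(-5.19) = -182.00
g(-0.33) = -11.31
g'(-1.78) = 23.36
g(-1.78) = -32.57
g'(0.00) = 2.00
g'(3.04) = -34.48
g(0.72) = -11.67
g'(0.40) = -2.80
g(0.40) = -10.16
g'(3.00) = -34.00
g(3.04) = -59.37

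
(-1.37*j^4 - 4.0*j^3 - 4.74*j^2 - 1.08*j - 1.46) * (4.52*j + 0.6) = -6.1924*j^5 - 18.902*j^4 - 23.8248*j^3 - 7.7256*j^2 - 7.2472*j - 0.876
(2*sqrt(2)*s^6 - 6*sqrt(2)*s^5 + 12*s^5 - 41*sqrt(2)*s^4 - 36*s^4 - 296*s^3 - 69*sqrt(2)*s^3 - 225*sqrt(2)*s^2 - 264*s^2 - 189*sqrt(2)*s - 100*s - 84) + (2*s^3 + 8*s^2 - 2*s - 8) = 2*sqrt(2)*s^6 - 6*sqrt(2)*s^5 + 12*s^5 - 41*sqrt(2)*s^4 - 36*s^4 - 294*s^3 - 69*sqrt(2)*s^3 - 225*sqrt(2)*s^2 - 256*s^2 - 189*sqrt(2)*s - 102*s - 92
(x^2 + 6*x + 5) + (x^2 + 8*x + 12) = 2*x^2 + 14*x + 17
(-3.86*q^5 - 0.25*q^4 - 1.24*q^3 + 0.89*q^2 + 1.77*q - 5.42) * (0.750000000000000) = -2.895*q^5 - 0.1875*q^4 - 0.93*q^3 + 0.6675*q^2 + 1.3275*q - 4.065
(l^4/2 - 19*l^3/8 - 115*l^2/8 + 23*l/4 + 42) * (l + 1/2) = l^5/2 - 17*l^4/8 - 249*l^3/16 - 23*l^2/16 + 359*l/8 + 21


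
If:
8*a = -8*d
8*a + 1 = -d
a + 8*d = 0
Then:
No Solution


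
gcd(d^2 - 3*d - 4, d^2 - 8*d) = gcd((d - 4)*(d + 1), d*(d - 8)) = 1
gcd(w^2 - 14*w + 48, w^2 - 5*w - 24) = w - 8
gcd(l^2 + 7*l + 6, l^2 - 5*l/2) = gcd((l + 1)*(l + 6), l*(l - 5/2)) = 1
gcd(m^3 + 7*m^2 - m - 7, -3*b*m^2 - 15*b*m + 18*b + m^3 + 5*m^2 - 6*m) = m - 1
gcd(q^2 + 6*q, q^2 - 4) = 1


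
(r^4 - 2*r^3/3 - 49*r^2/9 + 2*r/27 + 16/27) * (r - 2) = r^5 - 8*r^4/3 - 37*r^3/9 + 296*r^2/27 + 4*r/9 - 32/27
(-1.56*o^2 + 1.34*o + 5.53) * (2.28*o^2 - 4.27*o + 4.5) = -3.5568*o^4 + 9.7164*o^3 - 0.133400000000001*o^2 - 17.5831*o + 24.885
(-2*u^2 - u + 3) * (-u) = 2*u^3 + u^2 - 3*u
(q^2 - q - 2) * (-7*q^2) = -7*q^4 + 7*q^3 + 14*q^2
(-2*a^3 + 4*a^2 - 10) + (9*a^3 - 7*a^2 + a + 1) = 7*a^3 - 3*a^2 + a - 9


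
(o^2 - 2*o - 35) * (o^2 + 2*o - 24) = o^4 - 63*o^2 - 22*o + 840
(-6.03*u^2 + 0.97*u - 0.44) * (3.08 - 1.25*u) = 7.5375*u^3 - 19.7849*u^2 + 3.5376*u - 1.3552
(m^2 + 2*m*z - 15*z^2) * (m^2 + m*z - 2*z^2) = m^4 + 3*m^3*z - 15*m^2*z^2 - 19*m*z^3 + 30*z^4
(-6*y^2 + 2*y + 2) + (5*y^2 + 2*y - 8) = -y^2 + 4*y - 6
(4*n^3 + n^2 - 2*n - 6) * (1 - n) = -4*n^4 + 3*n^3 + 3*n^2 + 4*n - 6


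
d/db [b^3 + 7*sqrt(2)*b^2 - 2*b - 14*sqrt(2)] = 3*b^2 + 14*sqrt(2)*b - 2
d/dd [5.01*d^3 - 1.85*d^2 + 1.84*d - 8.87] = 15.03*d^2 - 3.7*d + 1.84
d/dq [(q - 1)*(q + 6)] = 2*q + 5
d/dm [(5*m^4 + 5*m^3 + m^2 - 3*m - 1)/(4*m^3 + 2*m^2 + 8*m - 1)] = (20*m^6 + 20*m^5 + 126*m^4 + 84*m^3 + 11*m^2 + 2*m + 11)/(16*m^6 + 16*m^5 + 68*m^4 + 24*m^3 + 60*m^2 - 16*m + 1)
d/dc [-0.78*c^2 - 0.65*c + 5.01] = -1.56*c - 0.65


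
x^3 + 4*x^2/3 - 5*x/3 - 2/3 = (x - 1)*(x + 1/3)*(x + 2)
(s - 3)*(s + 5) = s^2 + 2*s - 15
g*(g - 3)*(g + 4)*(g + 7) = g^4 + 8*g^3 - 5*g^2 - 84*g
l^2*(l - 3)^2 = l^4 - 6*l^3 + 9*l^2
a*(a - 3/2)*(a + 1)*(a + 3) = a^4 + 5*a^3/2 - 3*a^2 - 9*a/2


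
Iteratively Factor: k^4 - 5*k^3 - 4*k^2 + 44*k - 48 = (k - 2)*(k^3 - 3*k^2 - 10*k + 24) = (k - 2)^2*(k^2 - k - 12) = (k - 2)^2*(k + 3)*(k - 4)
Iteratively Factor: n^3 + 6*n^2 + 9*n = (n)*(n^2 + 6*n + 9) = n*(n + 3)*(n + 3)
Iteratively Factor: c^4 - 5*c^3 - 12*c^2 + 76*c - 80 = (c + 4)*(c^3 - 9*c^2 + 24*c - 20) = (c - 5)*(c + 4)*(c^2 - 4*c + 4) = (c - 5)*(c - 2)*(c + 4)*(c - 2)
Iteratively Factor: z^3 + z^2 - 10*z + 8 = (z - 2)*(z^2 + 3*z - 4) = (z - 2)*(z + 4)*(z - 1)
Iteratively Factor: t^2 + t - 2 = (t - 1)*(t + 2)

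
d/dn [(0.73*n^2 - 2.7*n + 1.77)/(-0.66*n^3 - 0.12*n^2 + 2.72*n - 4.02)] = (0.4818*n^4 - 3.564*n^3 + 5.1662*n^2 - 5.4444*n + 6.0396)/(0.4356*n^6 + 0.1584*n^5 - 3.576*n^4 + 4.6536*n^3 + 8.3632*n^2 - 21.8688*n + 16.1604)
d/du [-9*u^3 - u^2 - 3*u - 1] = -27*u^2 - 2*u - 3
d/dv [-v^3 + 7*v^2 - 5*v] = -3*v^2 + 14*v - 5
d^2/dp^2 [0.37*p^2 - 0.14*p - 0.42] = 0.740000000000000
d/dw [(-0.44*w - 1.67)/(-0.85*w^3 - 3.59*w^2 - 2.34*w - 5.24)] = (0.374*w^3 + 1.5796*w^2 + 1.0296*w - (0.44*w + 1.67)*(2.55*w^2 + 7.18*w + 2.34) + 2.3056)/(0.85*w^3 + 3.59*w^2 + 2.34*w + 5.24)^2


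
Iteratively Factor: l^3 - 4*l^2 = (l)*(l^2 - 4*l) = l*(l - 4)*(l)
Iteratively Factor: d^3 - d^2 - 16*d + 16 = (d - 1)*(d^2 - 16) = (d - 1)*(d + 4)*(d - 4)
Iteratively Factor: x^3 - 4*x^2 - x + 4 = (x + 1)*(x^2 - 5*x + 4) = (x - 4)*(x + 1)*(x - 1)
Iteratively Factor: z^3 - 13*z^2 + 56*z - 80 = (z - 4)*(z^2 - 9*z + 20) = (z - 5)*(z - 4)*(z - 4)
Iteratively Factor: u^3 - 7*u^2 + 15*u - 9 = (u - 3)*(u^2 - 4*u + 3) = (u - 3)*(u - 1)*(u - 3)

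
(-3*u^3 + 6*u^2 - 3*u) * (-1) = 3*u^3 - 6*u^2 + 3*u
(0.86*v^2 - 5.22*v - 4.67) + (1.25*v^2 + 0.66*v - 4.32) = 2.11*v^2 - 4.56*v - 8.99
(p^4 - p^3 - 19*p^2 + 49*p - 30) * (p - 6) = p^5 - 7*p^4 - 13*p^3 + 163*p^2 - 324*p + 180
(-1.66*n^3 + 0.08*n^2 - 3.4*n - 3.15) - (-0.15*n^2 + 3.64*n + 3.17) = -1.66*n^3 + 0.23*n^2 - 7.04*n - 6.32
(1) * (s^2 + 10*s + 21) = s^2 + 10*s + 21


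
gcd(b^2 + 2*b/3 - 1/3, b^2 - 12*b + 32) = 1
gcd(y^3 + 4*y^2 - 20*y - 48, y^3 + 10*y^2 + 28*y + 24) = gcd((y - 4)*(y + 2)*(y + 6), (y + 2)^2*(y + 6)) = y^2 + 8*y + 12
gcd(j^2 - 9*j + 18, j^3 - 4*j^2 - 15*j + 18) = j - 6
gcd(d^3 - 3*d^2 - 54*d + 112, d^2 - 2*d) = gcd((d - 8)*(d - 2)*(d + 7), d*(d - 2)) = d - 2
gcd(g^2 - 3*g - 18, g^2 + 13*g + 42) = 1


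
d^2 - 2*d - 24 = (d - 6)*(d + 4)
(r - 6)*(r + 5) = r^2 - r - 30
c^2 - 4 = (c - 2)*(c + 2)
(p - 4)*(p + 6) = p^2 + 2*p - 24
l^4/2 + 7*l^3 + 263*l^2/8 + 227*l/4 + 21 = (l/2 + 1/4)*(l + 7/2)*(l + 4)*(l + 6)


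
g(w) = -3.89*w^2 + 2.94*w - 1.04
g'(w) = 2.94 - 7.78*w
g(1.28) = -3.65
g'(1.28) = -7.02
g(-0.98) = -7.66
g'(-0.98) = 10.56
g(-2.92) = -42.79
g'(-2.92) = 25.66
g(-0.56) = -3.91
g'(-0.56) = 7.30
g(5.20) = -90.94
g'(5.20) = -37.52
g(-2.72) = -37.82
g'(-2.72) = 24.10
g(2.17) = -12.98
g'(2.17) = -13.94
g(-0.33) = -2.43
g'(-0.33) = 5.51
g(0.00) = -1.04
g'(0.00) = 2.94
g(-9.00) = -342.59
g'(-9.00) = 72.96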